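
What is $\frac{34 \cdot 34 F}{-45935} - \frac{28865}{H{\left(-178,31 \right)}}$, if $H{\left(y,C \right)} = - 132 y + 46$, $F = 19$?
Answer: $- \frac{1842990263}{1081401770} \approx -1.7043$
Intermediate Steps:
$H{\left(y,C \right)} = 46 - 132 y$
$\frac{34 \cdot 34 F}{-45935} - \frac{28865}{H{\left(-178,31 \right)}} = \frac{34 \cdot 34 \cdot 19}{-45935} - \frac{28865}{46 - -23496} = 1156 \cdot 19 \left(- \frac{1}{45935}\right) - \frac{28865}{46 + 23496} = 21964 \left(- \frac{1}{45935}\right) - \frac{28865}{23542} = - \frac{21964}{45935} - \frac{28865}{23542} = - \frac{1842990263}{1081401770}$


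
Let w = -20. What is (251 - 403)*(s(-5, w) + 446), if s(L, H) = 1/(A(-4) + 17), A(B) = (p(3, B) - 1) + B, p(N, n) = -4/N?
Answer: -271225/4 ≈ -67806.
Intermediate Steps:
A(B) = -7/3 + B (A(B) = (-4/3 - 1) + B = -7/3 + B)
s(L, H) = 3/32 (s(L, H) = 1/((-7/3 - 4) + 17) = 1/(-19/3 + 17) = 1/(32/3) = 3/32)
(251 - 403)*(s(-5, w) + 446) = (251 - 403)*(3/32 + 446) = -152*14275/32 = -271225/4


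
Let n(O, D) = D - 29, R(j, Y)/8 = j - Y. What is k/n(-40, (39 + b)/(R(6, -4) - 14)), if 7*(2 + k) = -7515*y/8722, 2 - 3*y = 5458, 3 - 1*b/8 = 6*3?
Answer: -148996892/20300455 ≈ -7.3396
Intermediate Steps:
b = -120 (b = 24 - 48*3 = 24 - 8*18 = 24 - 144 = -120)
y = -5456/3 (y = ⅔ - ⅓*5458 = ⅔ - 5458/3 = -5456/3 ≈ -1818.7)
R(j, Y) = -8*Y + 8*j (R(j, Y) = 8*(j - Y) = -8*Y + 8*j)
k = 6772586/30527 (k = -2 + (-7515/(8722/(-5456/3)))/7 = -2 + (-7515/(8722*(-3/5456)))/7 = -2 + (-7515/(-13083/2728))/7 = -2 + (-7515*(-2728/13083))/7 = -2 + (⅐)*(6833640/4361) = -2 + 6833640/30527 = 6772586/30527 ≈ 221.86)
n(O, D) = -29 + D
k/n(-40, (39 + b)/(R(6, -4) - 14)) = 6772586/(30527*(-29 + (39 - 120)/((-8*(-4) + 8*6) - 14))) = 6772586/(30527*(-29 - 81/((32 + 48) - 14))) = 6772586/(30527*(-29 - 81/(80 - 14))) = 6772586/(30527*(-29 - 81/66)) = 6772586/(30527*(-29 - 81*1/66)) = 6772586/(30527*(-29 - 27/22)) = 6772586/(30527*(-665/22)) = (6772586/30527)*(-22/665) = -148996892/20300455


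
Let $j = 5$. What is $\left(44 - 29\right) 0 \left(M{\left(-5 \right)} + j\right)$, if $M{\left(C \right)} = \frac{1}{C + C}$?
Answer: $0$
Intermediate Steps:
$M{\left(C \right)} = \frac{1}{2 C}$
$\left(44 - 29\right) 0 \left(M{\left(-5 \right)} + j\right) = \left(44 - 29\right) 0 \left(\frac{1}{2 \left(-5\right)} + 5\right) = 15 \cdot 0 \left(\frac{1}{2} \left(- \frac{1}{5}\right) + 5\right) = 15 \cdot 0 \left(- \frac{1}{10} + 5\right) = 15 \cdot 0 \cdot \frac{49}{10} = 15 \cdot 0 = 0$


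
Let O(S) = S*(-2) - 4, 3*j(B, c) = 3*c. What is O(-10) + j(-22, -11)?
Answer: 5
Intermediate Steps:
j(B, c) = c (j(B, c) = (3*c)/3 = c)
O(S) = -4 - 2*S (O(S) = -2*S - 4 = -4 - 2*S)
O(-10) + j(-22, -11) = (-4 - 2*(-10)) - 11 = (-4 + 20) - 11 = 16 - 11 = 5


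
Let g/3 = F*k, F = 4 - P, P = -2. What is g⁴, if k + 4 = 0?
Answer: 26873856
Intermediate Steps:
F = 6 (F = 4 - 1*(-2) = 4 + 2 = 6)
k = -4 (k = -4 + 0 = -4)
g = -72 (g = 3*(6*(-4)) = 3*(-24) = -72)
g⁴ = (-72)⁴ = 26873856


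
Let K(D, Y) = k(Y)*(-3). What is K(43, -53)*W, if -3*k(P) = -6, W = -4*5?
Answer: 120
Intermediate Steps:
W = -20
k(P) = 2 (k(P) = -1/3*(-6) = 2)
K(D, Y) = -6 (K(D, Y) = 2*(-3) = -6)
K(43, -53)*W = -6*(-20) = 120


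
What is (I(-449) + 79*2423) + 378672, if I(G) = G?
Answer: 569640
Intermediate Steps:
(I(-449) + 79*2423) + 378672 = (-449 + 79*2423) + 378672 = (-449 + 191417) + 378672 = 190968 + 378672 = 569640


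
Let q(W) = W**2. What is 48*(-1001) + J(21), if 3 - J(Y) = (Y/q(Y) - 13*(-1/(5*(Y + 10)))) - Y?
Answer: -156318548/3255 ≈ -48024.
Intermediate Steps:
J(Y) = 3 + Y - 1/Y + 13/(-50 - 5*Y) (J(Y) = 3 - ((Y/(Y**2) - 13*(-1/(5*(Y + 10)))) - Y) = 3 - ((Y/Y**2 - 13*(-1/(5*(10 + Y)))) - Y) = 3 - ((1/Y - 13/(-50 - 5*Y)) - Y) = 3 - (1/Y - Y - 13/(-50 - 5*Y)) = 3 + (Y - 1/Y + 13/(-50 - 5*Y)) = 3 + Y - 1/Y + 13/(-50 - 5*Y))
48*(-1001) + J(21) = 48*(-1001) + (-10 + 21**3 + 13*21**2 + (132/5)*21)/(21*(10 + 21)) = -48048 + (1/21)*(-10 + 9261 + 13*441 + 2772/5)/31 = -48048 + (1/21)*(1/31)*(-10 + 9261 + 5733 + 2772/5) = -48048 + (1/21)*(1/31)*(77692/5) = -48048 + 77692/3255 = -156318548/3255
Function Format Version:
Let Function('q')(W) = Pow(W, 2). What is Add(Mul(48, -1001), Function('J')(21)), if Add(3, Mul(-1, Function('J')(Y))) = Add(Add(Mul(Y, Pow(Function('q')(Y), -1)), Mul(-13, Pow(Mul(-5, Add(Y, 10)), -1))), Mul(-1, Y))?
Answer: Rational(-156318548, 3255) ≈ -48024.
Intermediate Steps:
Function('J')(Y) = Add(3, Y, Mul(-1, Pow(Y, -1)), Mul(13, Pow(Add(-50, Mul(-5, Y)), -1))) (Function('J')(Y) = Add(3, Mul(-1, Add(Add(Mul(Y, Pow(Pow(Y, 2), -1)), Mul(-13, Pow(Mul(-5, Add(Y, 10)), -1))), Mul(-1, Y)))) = Add(3, Mul(-1, Add(Add(Mul(Y, Pow(Y, -2)), Mul(-13, Pow(Mul(-5, Add(10, Y)), -1))), Mul(-1, Y)))) = Add(3, Mul(-1, Add(Add(Pow(Y, -1), Mul(-13, Pow(Add(-50, Mul(-5, Y)), -1))), Mul(-1, Y)))) = Add(3, Mul(-1, Add(Pow(Y, -1), Mul(-1, Y), Mul(-13, Pow(Add(-50, Mul(-5, Y)), -1))))) = Add(3, Add(Y, Mul(-1, Pow(Y, -1)), Mul(13, Pow(Add(-50, Mul(-5, Y)), -1)))) = Add(3, Y, Mul(-1, Pow(Y, -1)), Mul(13, Pow(Add(-50, Mul(-5, Y)), -1))))
Add(Mul(48, -1001), Function('J')(21)) = Add(Mul(48, -1001), Mul(Pow(21, -1), Pow(Add(10, 21), -1), Add(-10, Pow(21, 3), Mul(13, Pow(21, 2)), Mul(Rational(132, 5), 21)))) = Add(-48048, Mul(Rational(1, 21), Pow(31, -1), Add(-10, 9261, Mul(13, 441), Rational(2772, 5)))) = Add(-48048, Mul(Rational(1, 21), Rational(1, 31), Add(-10, 9261, 5733, Rational(2772, 5)))) = Add(-48048, Mul(Rational(1, 21), Rational(1, 31), Rational(77692, 5))) = Add(-48048, Rational(77692, 3255)) = Rational(-156318548, 3255)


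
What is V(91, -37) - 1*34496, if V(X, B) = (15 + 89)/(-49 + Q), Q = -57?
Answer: -1828340/53 ≈ -34497.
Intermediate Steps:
V(X, B) = -52/53 (V(X, B) = (15 + 89)/(-49 - 57) = 104/(-106) = 104*(-1/106) = -52/53)
V(91, -37) - 1*34496 = -52/53 - 1*34496 = -52/53 - 34496 = -1828340/53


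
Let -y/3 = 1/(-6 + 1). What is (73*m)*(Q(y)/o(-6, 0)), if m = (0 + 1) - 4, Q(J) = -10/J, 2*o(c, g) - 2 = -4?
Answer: -3650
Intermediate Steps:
o(c, g) = -1 (o(c, g) = 1 + (½)*(-4) = 1 - 2 = -1)
y = ⅗ (y = -3/(-6 + 1) = -3/(-5) = -3*(-⅕) = ⅗ ≈ 0.60000)
m = -3 (m = 1 - 4 = -3)
(73*m)*(Q(y)/o(-6, 0)) = (73*(-3))*(-10/⅗/(-1)) = -219*(-10*5/3)*(-1) = -(-3650)*(-1) = -219*50/3 = -3650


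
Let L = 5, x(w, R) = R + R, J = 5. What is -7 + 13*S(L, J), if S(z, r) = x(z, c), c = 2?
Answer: 45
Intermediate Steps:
x(w, R) = 2*R
S(z, r) = 4 (S(z, r) = 2*2 = 4)
-7 + 13*S(L, J) = -7 + 13*4 = -7 + 52 = 45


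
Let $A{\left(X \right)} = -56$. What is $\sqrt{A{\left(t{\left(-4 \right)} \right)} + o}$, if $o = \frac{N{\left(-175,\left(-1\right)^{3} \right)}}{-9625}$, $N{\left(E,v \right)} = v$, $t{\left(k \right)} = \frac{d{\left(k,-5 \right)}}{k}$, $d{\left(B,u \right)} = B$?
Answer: $\frac{i \sqrt{207514615}}{1925} \approx 7.4833 i$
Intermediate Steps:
$t{\left(k \right)} = 1$ ($t{\left(k \right)} = \frac{k}{k} = 1$)
$o = \frac{1}{9625}$ ($o = \frac{\left(-1\right)^{3}}{-9625} = \left(-1\right) \left(- \frac{1}{9625}\right) = \frac{1}{9625} \approx 0.0001039$)
$\sqrt{A{\left(t{\left(-4 \right)} \right)} + o} = \sqrt{-56 + \frac{1}{9625}} = \sqrt{- \frac{538999}{9625}} = \frac{i \sqrt{207514615}}{1925}$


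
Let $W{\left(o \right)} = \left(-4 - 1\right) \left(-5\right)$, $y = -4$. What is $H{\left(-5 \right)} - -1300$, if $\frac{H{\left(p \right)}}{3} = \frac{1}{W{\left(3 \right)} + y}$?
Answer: $\frac{9101}{7} \approx 1300.1$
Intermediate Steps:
$W{\left(o \right)} = 25$ ($W{\left(o \right)} = \left(-5\right) \left(-5\right) = 25$)
$H{\left(p \right)} = \frac{1}{7}$ ($H{\left(p \right)} = \frac{3}{25 - 4} = \frac{3}{21} = 3 \cdot \frac{1}{21} = \frac{1}{7}$)
$H{\left(-5 \right)} - -1300 = \frac{1}{7} - -1300 = \frac{1}{7} + 1300 = \frac{9101}{7}$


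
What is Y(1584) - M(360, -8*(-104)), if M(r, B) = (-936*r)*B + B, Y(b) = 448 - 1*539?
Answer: 280349797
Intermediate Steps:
Y(b) = -91 (Y(b) = 448 - 539 = -91)
M(r, B) = B - 936*B*r (M(r, B) = -936*B*r + B = B - 936*B*r)
Y(1584) - M(360, -8*(-104)) = -91 - (-8*(-104))*(1 - 936*360) = -91 - 832*(1 - 336960) = -91 - 832*(-336959) = -91 - 1*(-280349888) = -91 + 280349888 = 280349797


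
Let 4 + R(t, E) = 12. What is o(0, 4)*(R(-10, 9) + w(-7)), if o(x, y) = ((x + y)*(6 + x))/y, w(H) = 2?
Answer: 60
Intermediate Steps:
R(t, E) = 8 (R(t, E) = -4 + 12 = 8)
o(x, y) = (6 + x)*(x + y)/y (o(x, y) = ((6 + x)*(x + y))/y = (6 + x)*(x + y)/y)
o(0, 4)*(R(-10, 9) + w(-7)) = ((0**2 + 6*0 + 4*(6 + 0))/4)*(8 + 2) = ((0 + 0 + 4*6)/4)*10 = ((0 + 0 + 24)/4)*10 = ((1/4)*24)*10 = 6*10 = 60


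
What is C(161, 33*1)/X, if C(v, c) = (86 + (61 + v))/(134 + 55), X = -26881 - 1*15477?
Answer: -22/571833 ≈ -3.8473e-5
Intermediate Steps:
X = -42358 (X = -26881 - 15477 = -42358)
C(v, c) = 7/9 + v/189 (C(v, c) = (147 + v)/189 = (147 + v)*(1/189) = 7/9 + v/189)
C(161, 33*1)/X = (7/9 + (1/189)*161)/(-42358) = (7/9 + 23/27)*(-1/42358) = (44/27)*(-1/42358) = -22/571833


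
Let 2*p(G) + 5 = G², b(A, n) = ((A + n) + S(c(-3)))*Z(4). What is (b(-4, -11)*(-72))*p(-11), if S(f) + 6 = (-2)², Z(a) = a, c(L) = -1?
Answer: 283968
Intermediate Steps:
S(f) = -2 (S(f) = -6 + (-2)² = -6 + 4 = -2)
b(A, n) = -8 + 4*A + 4*n (b(A, n) = ((A + n) - 2)*4 = (-2 + A + n)*4 = -8 + 4*A + 4*n)
p(G) = -5/2 + G²/2
(b(-4, -11)*(-72))*p(-11) = ((-8 + 4*(-4) + 4*(-11))*(-72))*(-5/2 + (½)*(-11)²) = ((-8 - 16 - 44)*(-72))*(-5/2 + (½)*121) = (-68*(-72))*(-5/2 + 121/2) = 4896*58 = 283968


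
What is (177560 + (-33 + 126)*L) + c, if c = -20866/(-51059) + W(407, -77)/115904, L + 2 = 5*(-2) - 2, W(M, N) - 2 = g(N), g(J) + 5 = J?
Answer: 65192943414177/369871396 ≈ 1.7626e+5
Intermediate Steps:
g(J) = -5 + J
W(M, N) = -3 + N (W(M, N) = 2 + (-5 + N) = -3 + N)
L = -14 (L = -2 + (5*(-2) - 2) = -2 + (-10 - 2) = -2 - 12 = -14)
c = 150898009/369871396 (c = -20866/(-51059) + (-3 - 77)/115904 = -20866*(-1/51059) - 80*1/115904 = 20866/51059 - 5/7244 = 150898009/369871396 ≈ 0.40797)
(177560 + (-33 + 126)*L) + c = (177560 + (-33 + 126)*(-14)) + 150898009/369871396 = (177560 + 93*(-14)) + 150898009/369871396 = (177560 - 1302) + 150898009/369871396 = 176258 + 150898009/369871396 = 65192943414177/369871396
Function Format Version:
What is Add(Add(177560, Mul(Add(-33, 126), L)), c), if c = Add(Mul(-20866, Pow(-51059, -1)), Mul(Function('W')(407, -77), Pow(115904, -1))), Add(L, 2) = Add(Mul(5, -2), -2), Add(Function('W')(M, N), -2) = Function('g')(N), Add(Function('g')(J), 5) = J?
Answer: Rational(65192943414177, 369871396) ≈ 1.7626e+5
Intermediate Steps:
Function('g')(J) = Add(-5, J)
Function('W')(M, N) = Add(-3, N) (Function('W')(M, N) = Add(2, Add(-5, N)) = Add(-3, N))
L = -14 (L = Add(-2, Add(Mul(5, -2), -2)) = Add(-2, Add(-10, -2)) = Add(-2, -12) = -14)
c = Rational(150898009, 369871396) (c = Add(Mul(-20866, Pow(-51059, -1)), Mul(Add(-3, -77), Pow(115904, -1))) = Add(Mul(-20866, Rational(-1, 51059)), Mul(-80, Rational(1, 115904))) = Add(Rational(20866, 51059), Rational(-5, 7244)) = Rational(150898009, 369871396) ≈ 0.40797)
Add(Add(177560, Mul(Add(-33, 126), L)), c) = Add(Add(177560, Mul(Add(-33, 126), -14)), Rational(150898009, 369871396)) = Add(Add(177560, Mul(93, -14)), Rational(150898009, 369871396)) = Add(Add(177560, -1302), Rational(150898009, 369871396)) = Add(176258, Rational(150898009, 369871396)) = Rational(65192943414177, 369871396)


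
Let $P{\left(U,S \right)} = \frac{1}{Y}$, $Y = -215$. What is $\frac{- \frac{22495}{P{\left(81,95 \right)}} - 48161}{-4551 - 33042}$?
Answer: $- \frac{1596088}{12531} \approx -127.37$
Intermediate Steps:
$P{\left(U,S \right)} = - \frac{1}{215}$ ($P{\left(U,S \right)} = \frac{1}{-215} = - \frac{1}{215}$)
$\frac{- \frac{22495}{P{\left(81,95 \right)}} - 48161}{-4551 - 33042} = \frac{- \frac{22495}{- \frac{1}{215}} - 48161}{-4551 - 33042} = \frac{\left(-22495\right) \left(-215\right) - 48161}{-37593} = \left(4836425 - 48161\right) \left(- \frac{1}{37593}\right) = 4788264 \left(- \frac{1}{37593}\right) = - \frac{1596088}{12531}$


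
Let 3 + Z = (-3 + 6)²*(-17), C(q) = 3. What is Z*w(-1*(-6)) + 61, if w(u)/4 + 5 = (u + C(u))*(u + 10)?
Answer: -86675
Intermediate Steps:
Z = -156 (Z = -3 + (-3 + 6)²*(-17) = -3 + 3²*(-17) = -3 + 9*(-17) = -3 - 153 = -156)
w(u) = -20 + 4*(3 + u)*(10 + u) (w(u) = -20 + 4*((u + 3)*(u + 10)) = -20 + 4*((3 + u)*(10 + u)) = -20 + 4*(3 + u)*(10 + u))
Z*w(-1*(-6)) + 61 = -156*(100 + 4*(-1*(-6))² + 52*(-1*(-6))) + 61 = -156*(100 + 4*6² + 52*6) + 61 = -156*(100 + 4*36 + 312) + 61 = -156*(100 + 144 + 312) + 61 = -156*556 + 61 = -86736 + 61 = -86675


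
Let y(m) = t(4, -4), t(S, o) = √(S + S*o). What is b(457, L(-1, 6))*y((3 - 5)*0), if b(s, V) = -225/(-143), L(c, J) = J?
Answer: 450*I*√3/143 ≈ 5.4505*I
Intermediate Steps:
b(s, V) = 225/143 (b(s, V) = -225*(-1/143) = 225/143)
y(m) = 2*I*√3 (y(m) = √(4*(1 - 4)) = √(4*(-3)) = √(-12) = 2*I*√3)
b(457, L(-1, 6))*y((3 - 5)*0) = 225*(2*I*√3)/143 = 450*I*√3/143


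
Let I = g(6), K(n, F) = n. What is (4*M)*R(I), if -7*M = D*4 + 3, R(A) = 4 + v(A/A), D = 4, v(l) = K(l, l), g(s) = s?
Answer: -380/7 ≈ -54.286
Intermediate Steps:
v(l) = l
I = 6
R(A) = 5 (R(A) = 4 + A/A = 4 + 1 = 5)
M = -19/7 (M = -(4*4 + 3)/7 = -(16 + 3)/7 = -⅐*19 = -19/7 ≈ -2.7143)
(4*M)*R(I) = (4*(-19/7))*5 = -76/7*5 = -380/7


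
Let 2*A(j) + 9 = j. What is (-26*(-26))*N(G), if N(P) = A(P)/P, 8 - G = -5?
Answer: 104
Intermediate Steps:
A(j) = -9/2 + j/2
G = 13 (G = 8 - 1*(-5) = 8 + 5 = 13)
N(P) = (-9/2 + P/2)/P
(-26*(-26))*N(G) = (-26*(-26))*((½)*(-9 + 13)/13) = 676*((½)*(1/13)*4) = 676*(2/13) = 104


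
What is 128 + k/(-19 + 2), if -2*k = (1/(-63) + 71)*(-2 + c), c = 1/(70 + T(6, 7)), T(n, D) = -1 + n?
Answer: 9948436/80325 ≈ 123.85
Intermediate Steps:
c = 1/75 (c = 1/(70 + (-1 + 6)) = 1/(70 + 5) = 1/75 ≈ 0.013333)
k = 333164/4725 (k = -(1/(-63) + 71)*(-2 + 1/75)/2 = -(-1/63 + 71)*(-149)/(2*75) = -2236*(-149)/(63*75) = -½*(-666328/4725) = 333164/4725 ≈ 70.511)
128 + k/(-19 + 2) = 128 + (333164/4725)/(-19 + 2) = 128 + (333164/4725)/(-17) = 128 - 1/17*333164/4725 = 128 - 333164/80325 = 9948436/80325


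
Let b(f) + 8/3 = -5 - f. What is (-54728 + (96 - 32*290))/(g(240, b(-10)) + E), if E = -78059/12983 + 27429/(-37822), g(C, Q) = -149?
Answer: 10461180625904/25491289693 ≈ 410.38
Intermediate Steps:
b(f) = -23/3 - f (b(f) = -8/3 + (-5 - f) = -23/3 - f)
E = -3308458205/491043026 (E = -78059*1/12983 + 27429*(-1/37822) = -78059/12983 - 27429/37822 = -3308458205/491043026 ≈ -6.7376)
(-54728 + (96 - 32*290))/(g(240, b(-10)) + E) = (-54728 + (96 - 32*290))/(-149 - 3308458205/491043026) = (-54728 + (96 - 9280))/(-76473869079/491043026) = (-54728 - 9184)*(-491043026/76473869079) = -63912*(-491043026/76473869079) = 10461180625904/25491289693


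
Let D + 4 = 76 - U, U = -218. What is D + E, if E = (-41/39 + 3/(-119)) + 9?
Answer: 1382663/4641 ≈ 297.92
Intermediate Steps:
D = 290 (D = -4 + (76 - 1*(-218)) = -4 + (76 + 218) = -4 + 294 = 290)
E = 36773/4641 (E = (-41*1/39 + 3*(-1/119)) + 9 = (-41/39 - 3/119) + 9 = -4996/4641 + 9 = 36773/4641 ≈ 7.9235)
D + E = 290 + 36773/4641 = 1382663/4641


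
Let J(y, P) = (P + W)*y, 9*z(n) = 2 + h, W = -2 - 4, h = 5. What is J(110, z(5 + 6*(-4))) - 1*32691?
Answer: -299389/9 ≈ -33265.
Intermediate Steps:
W = -6
z(n) = 7/9 (z(n) = (2 + 5)/9 = (⅑)*7 = 7/9)
J(y, P) = y*(-6 + P) (J(y, P) = (P - 6)*y = (-6 + P)*y = y*(-6 + P))
J(110, z(5 + 6*(-4))) - 1*32691 = 110*(-6 + 7/9) - 1*32691 = 110*(-47/9) - 32691 = -5170/9 - 32691 = -299389/9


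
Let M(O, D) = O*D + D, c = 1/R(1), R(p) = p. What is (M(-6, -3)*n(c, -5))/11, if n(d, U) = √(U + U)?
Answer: 15*I*√10/11 ≈ 4.3122*I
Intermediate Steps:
c = 1 (c = 1/1 = 1)
n(d, U) = √2*√U (n(d, U) = √(2*U) = √2*√U)
M(O, D) = D + D*O (M(O, D) = D*O + D = D + D*O)
(M(-6, -3)*n(c, -5))/11 = ((-3*(1 - 6))*(√2*√(-5)))/11 = ((-3*(-5))*(√2*(I*√5)))*(1/11) = (15*(I*√10))*(1/11) = (15*I*√10)*(1/11) = 15*I*√10/11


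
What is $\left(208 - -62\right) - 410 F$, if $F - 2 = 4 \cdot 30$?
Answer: $-49750$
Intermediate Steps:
$F = 122$ ($F = 2 + 4 \cdot 30 = 2 + 120 = 122$)
$\left(208 - -62\right) - 410 F = \left(208 - -62\right) - 50020 = \left(208 + 62\right) - 50020 = 270 - 50020 = -49750$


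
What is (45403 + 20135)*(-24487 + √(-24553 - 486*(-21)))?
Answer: -1604829006 + 65538*I*√14347 ≈ -1.6048e+9 + 7.8501e+6*I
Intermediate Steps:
(45403 + 20135)*(-24487 + √(-24553 - 486*(-21))) = 65538*(-24487 + √(-24553 + 10206)) = 65538*(-24487 + √(-14347)) = 65538*(-24487 + I*√14347) = -1604829006 + 65538*I*√14347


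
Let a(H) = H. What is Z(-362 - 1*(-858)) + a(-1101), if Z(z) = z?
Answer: -605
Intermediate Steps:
Z(-362 - 1*(-858)) + a(-1101) = (-362 - 1*(-858)) - 1101 = (-362 + 858) - 1101 = 496 - 1101 = -605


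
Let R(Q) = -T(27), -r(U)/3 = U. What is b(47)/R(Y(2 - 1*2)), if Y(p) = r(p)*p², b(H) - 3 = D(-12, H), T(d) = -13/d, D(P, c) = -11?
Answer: -216/13 ≈ -16.615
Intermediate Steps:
r(U) = -3*U
b(H) = -8 (b(H) = 3 - 11 = -8)
Y(p) = -3*p³ (Y(p) = (-3*p)*p² = -3*p³)
R(Q) = 13/27 (R(Q) = -(-13)/27 = -1*(-13/27) = 13/27)
b(47)/R(Y(2 - 1*2)) = -8/13/27 = -8*27/13 = -216/13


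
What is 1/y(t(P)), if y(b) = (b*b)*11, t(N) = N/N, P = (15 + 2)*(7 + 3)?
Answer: 1/11 ≈ 0.090909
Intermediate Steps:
P = 170 (P = 17*10 = 170)
t(N) = 1
y(b) = 11*b**2 (y(b) = b**2*11 = 11*b**2)
1/y(t(P)) = 1/(11*1**2) = 1/(11*1) = 1/11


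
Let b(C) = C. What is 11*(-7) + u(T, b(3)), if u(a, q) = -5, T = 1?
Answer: -82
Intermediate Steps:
11*(-7) + u(T, b(3)) = 11*(-7) - 5 = -77 - 5 = -82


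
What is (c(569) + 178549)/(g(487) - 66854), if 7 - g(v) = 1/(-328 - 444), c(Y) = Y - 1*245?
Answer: -138089956/51605883 ≈ -2.6759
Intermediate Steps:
c(Y) = -245 + Y (c(Y) = Y - 245 = -245 + Y)
g(v) = 5405/772 (g(v) = 7 - 1/(-328 - 444) = 7 - 1/(-772) = 7 - 1*(-1/772) = 7 + 1/772 = 5405/772)
(c(569) + 178549)/(g(487) - 66854) = ((-245 + 569) + 178549)/(5405/772 - 66854) = (324 + 178549)/(-51605883/772) = 178873*(-772/51605883) = -138089956/51605883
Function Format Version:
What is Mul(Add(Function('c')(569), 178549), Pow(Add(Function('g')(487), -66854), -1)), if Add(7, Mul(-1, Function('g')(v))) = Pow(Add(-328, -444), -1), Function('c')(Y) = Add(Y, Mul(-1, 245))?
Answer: Rational(-138089956, 51605883) ≈ -2.6759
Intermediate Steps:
Function('c')(Y) = Add(-245, Y) (Function('c')(Y) = Add(Y, -245) = Add(-245, Y))
Function('g')(v) = Rational(5405, 772) (Function('g')(v) = Add(7, Mul(-1, Pow(Add(-328, -444), -1))) = Add(7, Mul(-1, Pow(-772, -1))) = Add(7, Mul(-1, Rational(-1, 772))) = Add(7, Rational(1, 772)) = Rational(5405, 772))
Mul(Add(Function('c')(569), 178549), Pow(Add(Function('g')(487), -66854), -1)) = Mul(Add(Add(-245, 569), 178549), Pow(Add(Rational(5405, 772), -66854), -1)) = Mul(Add(324, 178549), Pow(Rational(-51605883, 772), -1)) = Mul(178873, Rational(-772, 51605883)) = Rational(-138089956, 51605883)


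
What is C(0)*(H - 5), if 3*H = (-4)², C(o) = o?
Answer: 0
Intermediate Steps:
H = 16/3 (H = (⅓)*(-4)² = (⅓)*16 = 16/3 ≈ 5.3333)
C(0)*(H - 5) = 0*(16/3 - 5) = 0*(⅓) = 0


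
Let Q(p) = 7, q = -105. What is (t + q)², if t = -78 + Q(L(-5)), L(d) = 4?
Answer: 30976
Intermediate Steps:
t = -71 (t = -78 + 7 = -71)
(t + q)² = (-71 - 105)² = (-176)² = 30976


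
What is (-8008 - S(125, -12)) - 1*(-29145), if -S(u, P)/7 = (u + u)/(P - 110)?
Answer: 1288482/61 ≈ 21123.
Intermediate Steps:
S(u, P) = -14*u/(-110 + P) (S(u, P) = -7*(u + u)/(P - 110) = -7*2*u/(-110 + P) = -14*u/(-110 + P))
(-8008 - S(125, -12)) - 1*(-29145) = (-8008 - (-14)*125/(-110 - 12)) - 1*(-29145) = (-8008 - (-14)*125/(-122)) + 29145 = (-8008 - (-14)*125*(-1)/122) + 29145 = (-8008 - 1*875/61) + 29145 = (-8008 - 875/61) + 29145 = -489363/61 + 29145 = 1288482/61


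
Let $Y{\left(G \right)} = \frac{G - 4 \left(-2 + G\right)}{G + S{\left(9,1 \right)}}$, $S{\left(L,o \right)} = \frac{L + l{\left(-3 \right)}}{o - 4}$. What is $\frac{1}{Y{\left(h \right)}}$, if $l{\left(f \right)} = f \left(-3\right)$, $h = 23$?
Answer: $- \frac{17}{61} \approx -0.27869$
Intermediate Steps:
$l{\left(f \right)} = - 3 f$
$S{\left(L,o \right)} = \frac{9 + L}{-4 + o}$ ($S{\left(L,o \right)} = \frac{L - -9}{o - 4} = \frac{L + 9}{-4 + o} = \frac{9 + L}{-4 + o}$)
$Y{\left(G \right)} = \frac{8 - 3 G}{-6 + G}$ ($Y{\left(G \right)} = \frac{G - 4 \left(-2 + G\right)}{G + \frac{9 + 9}{-4 + 1}} = \frac{G - \left(-8 + 4 G\right)}{G + \frac{1}{-3} \cdot 18} = \frac{8 - 3 G}{G - 6} = \frac{8 - 3 G}{-6 + G}$)
$\frac{1}{Y{\left(h \right)}} = \frac{1}{\frac{1}{-6 + 23} \left(8 - 69\right)} = \frac{1}{\frac{1}{17} \left(8 - 69\right)} = \frac{1}{\frac{1}{17} \left(-61\right)} = \frac{1}{- \frac{61}{17}} = - \frac{17}{61}$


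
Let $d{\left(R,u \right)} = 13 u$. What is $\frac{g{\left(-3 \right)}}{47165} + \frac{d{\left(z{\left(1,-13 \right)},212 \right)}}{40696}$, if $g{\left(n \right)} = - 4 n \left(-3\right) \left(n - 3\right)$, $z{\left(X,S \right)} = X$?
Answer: $\frac{34694269}{479856710} \approx 0.072301$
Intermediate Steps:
$g{\left(n \right)} = 12 n \left(-3 + n\right)$
$\frac{g{\left(-3 \right)}}{47165} + \frac{d{\left(z{\left(1,-13 \right)},212 \right)}}{40696} = \frac{12 \left(-3\right) \left(-3 - 3\right)}{47165} + \frac{13 \cdot 212}{40696} = 12 \left(-3\right) \left(-6\right) \frac{1}{47165} + 2756 \cdot \frac{1}{40696} = 216 \cdot \frac{1}{47165} + \frac{689}{10174} = \frac{216}{47165} + \frac{689}{10174} = \frac{34694269}{479856710}$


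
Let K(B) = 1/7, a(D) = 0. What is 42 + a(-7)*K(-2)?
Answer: 42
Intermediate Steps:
K(B) = ⅐
42 + a(-7)*K(-2) = 42 + 0*(⅐) = 42 + 0 = 42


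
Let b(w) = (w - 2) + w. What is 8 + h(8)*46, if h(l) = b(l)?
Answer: 652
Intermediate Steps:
b(w) = -2 + 2*w (b(w) = (-2 + w) + w = -2 + 2*w)
h(l) = -2 + 2*l
8 + h(8)*46 = 8 + (-2 + 2*8)*46 = 8 + (-2 + 16)*46 = 8 + 14*46 = 8 + 644 = 652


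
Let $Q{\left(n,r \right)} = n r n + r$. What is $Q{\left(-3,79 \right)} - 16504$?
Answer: $-15714$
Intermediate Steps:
$Q{\left(n,r \right)} = r + r n^{2}$ ($Q{\left(n,r \right)} = r n^{2} + r = r + r n^{2}$)
$Q{\left(-3,79 \right)} - 16504 = 79 \left(1 + \left(-3\right)^{2}\right) - 16504 = 79 \left(1 + 9\right) - 16504 = 79 \cdot 10 - 16504 = 790 - 16504 = -15714$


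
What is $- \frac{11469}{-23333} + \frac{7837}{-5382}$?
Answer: $- \frac{121134563}{125578206} \approx -0.96461$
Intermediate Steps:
$- \frac{11469}{-23333} + \frac{7837}{-5382} = \left(-11469\right) \left(- \frac{1}{23333}\right) + 7837 \left(- \frac{1}{5382}\right) = \frac{11469}{23333} - \frac{7837}{5382} = - \frac{121134563}{125578206}$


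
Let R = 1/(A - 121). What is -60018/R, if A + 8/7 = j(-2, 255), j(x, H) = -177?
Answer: 17953956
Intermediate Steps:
A = -1247/7 (A = -8/7 - 177 = -1247/7 ≈ -178.14)
R = -7/2094 (R = 1/(-1247/7 - 121) = 1/(-2094/7) = -7/2094 ≈ -0.0033429)
-60018/R = -60018/(-7/2094) = -60018*(-2094/7) = 17953956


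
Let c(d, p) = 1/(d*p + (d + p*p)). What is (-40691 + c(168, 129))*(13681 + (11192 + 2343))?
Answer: -14205213116640/12827 ≈ -1.1074e+9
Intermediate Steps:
c(d, p) = 1/(d + p**2 + d*p) (c(d, p) = 1/(d*p + (d + p**2)) = 1/(d + p**2 + d*p))
(-40691 + c(168, 129))*(13681 + (11192 + 2343)) = (-40691 + 1/(168 + 129**2 + 168*129))*(13681 + (11192 + 2343)) = (-40691 + 1/(168 + 16641 + 21672))*(13681 + 13535) = (-40691 + 1/38481)*27216 = -1565830370/38481*27216 = -14205213116640/12827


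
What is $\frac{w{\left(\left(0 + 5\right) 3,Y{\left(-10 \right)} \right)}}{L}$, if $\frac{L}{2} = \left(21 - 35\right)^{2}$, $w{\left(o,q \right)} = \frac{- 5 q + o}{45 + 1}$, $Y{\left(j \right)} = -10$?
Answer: $\frac{65}{18032} \approx 0.0036047$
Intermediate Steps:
$w{\left(o,q \right)} = - \frac{5 q}{46} + \frac{o}{46}$ ($w{\left(o,q \right)} = \frac{o - 5 q}{46} = \left(o - 5 q\right) \frac{1}{46} = - \frac{5 q}{46} + \frac{o}{46}$)
$L = 392$ ($L = 2 \left(21 - 35\right)^{2} = 2 \left(-14\right)^{2} = 2 \cdot 196 = 392$)
$\frac{w{\left(\left(0 + 5\right) 3,Y{\left(-10 \right)} \right)}}{L} = \frac{\left(- \frac{5}{46}\right) \left(-10\right) + \frac{\left(0 + 5\right) 3}{46}}{392} = \left(\frac{25}{23} + \frac{5 \cdot 3}{46}\right) \frac{1}{392} = \left(\frac{25}{23} + \frac{1}{46} \cdot 15\right) \frac{1}{392} = \left(\frac{25}{23} + \frac{15}{46}\right) \frac{1}{392} = \frac{65}{46} \cdot \frac{1}{392} = \frac{65}{18032}$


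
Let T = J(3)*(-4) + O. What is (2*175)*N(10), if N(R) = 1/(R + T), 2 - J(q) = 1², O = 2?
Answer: 175/4 ≈ 43.750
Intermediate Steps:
J(q) = 1 (J(q) = 2 - 1*1² = 2 - 1*1 = 2 - 1 = 1)
T = -2 (T = 1*(-4) + 2 = -4 + 2 = -2)
N(R) = 1/(-2 + R) (N(R) = 1/(R - 2) = 1/(-2 + R))
(2*175)*N(10) = (2*175)/(-2 + 10) = 350/8 = 350*(⅛) = 175/4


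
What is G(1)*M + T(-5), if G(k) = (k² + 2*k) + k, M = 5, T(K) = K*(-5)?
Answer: 45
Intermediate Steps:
T(K) = -5*K
G(k) = k² + 3*k
G(1)*M + T(-5) = (1*(3 + 1))*5 - 5*(-5) = (1*4)*5 + 25 = 4*5 + 25 = 20 + 25 = 45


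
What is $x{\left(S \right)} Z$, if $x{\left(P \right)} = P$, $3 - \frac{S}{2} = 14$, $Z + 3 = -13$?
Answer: $352$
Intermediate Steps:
$Z = -16$ ($Z = -3 - 13 = -16$)
$S = -22$ ($S = 6 - 28 = -22$)
$x{\left(S \right)} Z = \left(-22\right) \left(-16\right) = 352$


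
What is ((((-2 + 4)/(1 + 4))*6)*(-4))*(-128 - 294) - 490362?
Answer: -2431554/5 ≈ -4.8631e+5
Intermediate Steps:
((((-2 + 4)/(1 + 4))*6)*(-4))*(-128 - 294) - 490362 = (((2/5)*6)*(-4))*(-422) - 490362 = (((2*(⅕))*6)*(-4))*(-422) - 490362 = (((⅖)*6)*(-4))*(-422) - 490362 = ((12/5)*(-4))*(-422) - 490362 = -48/5*(-422) - 490362 = 20256/5 - 490362 = -2431554/5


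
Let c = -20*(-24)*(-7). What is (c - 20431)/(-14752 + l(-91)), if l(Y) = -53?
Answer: 23791/14805 ≈ 1.6070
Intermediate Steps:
c = -3360 (c = 480*(-7) = -3360)
(c - 20431)/(-14752 + l(-91)) = (-3360 - 20431)/(-14752 - 53) = -23791/(-14805) = -23791*(-1/14805) = 23791/14805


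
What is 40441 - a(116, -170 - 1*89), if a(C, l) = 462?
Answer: 39979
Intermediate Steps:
40441 - a(116, -170 - 1*89) = 40441 - 1*462 = 40441 - 462 = 39979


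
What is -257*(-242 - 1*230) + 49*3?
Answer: 121451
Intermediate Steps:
-257*(-242 - 1*230) + 49*3 = -257*(-242 - 230) + 147 = -257*(-472) + 147 = 121304 + 147 = 121451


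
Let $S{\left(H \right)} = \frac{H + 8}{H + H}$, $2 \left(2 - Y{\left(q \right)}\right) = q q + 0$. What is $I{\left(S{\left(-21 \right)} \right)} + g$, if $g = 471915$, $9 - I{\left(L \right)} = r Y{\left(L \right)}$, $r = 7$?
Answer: $\frac{237842809}{504} \approx 4.7191 \cdot 10^{5}$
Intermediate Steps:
$Y{\left(q \right)} = 2 - \frac{q^{2}}{2}$ ($Y{\left(q \right)} = 2 - \frac{q q + 0}{2} = 2 - \frac{q^{2} + 0}{2} = 2 - \frac{q^{2}}{2}$)
$S{\left(H \right)} = \frac{8 + H}{2 H}$
$I{\left(L \right)} = -5 + \frac{7 L^{2}}{2}$ ($I{\left(L \right)} = 9 - 7 \left(2 - \frac{L^{2}}{2}\right) = 9 - \left(14 - \frac{7 L^{2}}{2}\right) = 9 + \left(-14 + \frac{7 L^{2}}{2}\right) = -5 + \frac{7 L^{2}}{2}$)
$I{\left(S{\left(-21 \right)} \right)} + g = \left(-5 + \frac{7 \left(\frac{8 - 21}{2 \left(-21\right)}\right)^{2}}{2}\right) + 471915 = \left(-5 + \frac{7 \left(\frac{1}{2} \left(- \frac{1}{21}\right) \left(-13\right)\right)^{2}}{2}\right) + 471915 = \left(-5 + \frac{7 \left(\frac{13}{42}\right)^{2}}{2}\right) + 471915 = \left(-5 + \frac{7}{2} \cdot \frac{169}{1764}\right) + 471915 = \left(-5 + \frac{169}{504}\right) + 471915 = - \frac{2351}{504} + 471915 = \frac{237842809}{504}$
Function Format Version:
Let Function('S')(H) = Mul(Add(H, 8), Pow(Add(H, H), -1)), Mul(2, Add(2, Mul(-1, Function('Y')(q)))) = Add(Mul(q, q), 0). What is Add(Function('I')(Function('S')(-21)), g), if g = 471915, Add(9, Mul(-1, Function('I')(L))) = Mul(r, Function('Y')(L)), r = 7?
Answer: Rational(237842809, 504) ≈ 4.7191e+5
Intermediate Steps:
Function('Y')(q) = Add(2, Mul(Rational(-1, 2), Pow(q, 2))) (Function('Y')(q) = Add(2, Mul(Rational(-1, 2), Add(Mul(q, q), 0))) = Add(2, Mul(Rational(-1, 2), Add(Pow(q, 2), 0))) = Add(2, Mul(Rational(-1, 2), Pow(q, 2))))
Function('S')(H) = Mul(Rational(1, 2), Pow(H, -1), Add(8, H)) (Function('S')(H) = Mul(Add(8, H), Pow(Mul(2, H), -1)) = Mul(Add(8, H), Mul(Rational(1, 2), Pow(H, -1))) = Mul(Rational(1, 2), Pow(H, -1), Add(8, H)))
Function('I')(L) = Add(-5, Mul(Rational(7, 2), Pow(L, 2))) (Function('I')(L) = Add(9, Mul(-1, Mul(7, Add(2, Mul(Rational(-1, 2), Pow(L, 2)))))) = Add(9, Mul(-1, Add(14, Mul(Rational(-7, 2), Pow(L, 2))))) = Add(9, Add(-14, Mul(Rational(7, 2), Pow(L, 2)))) = Add(-5, Mul(Rational(7, 2), Pow(L, 2))))
Add(Function('I')(Function('S')(-21)), g) = Add(Add(-5, Mul(Rational(7, 2), Pow(Mul(Rational(1, 2), Pow(-21, -1), Add(8, -21)), 2))), 471915) = Add(Add(-5, Mul(Rational(7, 2), Pow(Mul(Rational(1, 2), Rational(-1, 21), -13), 2))), 471915) = Add(Add(-5, Mul(Rational(7, 2), Pow(Rational(13, 42), 2))), 471915) = Add(Add(-5, Mul(Rational(7, 2), Rational(169, 1764))), 471915) = Add(Add(-5, Rational(169, 504)), 471915) = Add(Rational(-2351, 504), 471915) = Rational(237842809, 504)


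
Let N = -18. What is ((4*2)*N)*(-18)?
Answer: 2592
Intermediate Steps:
((4*2)*N)*(-18) = ((4*2)*(-18))*(-18) = (8*(-18))*(-18) = -144*(-18) = 2592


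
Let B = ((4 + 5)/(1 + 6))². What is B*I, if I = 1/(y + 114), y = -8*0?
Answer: 27/1862 ≈ 0.014501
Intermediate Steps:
y = 0
I = 1/114 (I = 1/(0 + 114) = 1/114 ≈ 0.0087719)
B = 81/49 (B = (9/7)² = 81/49 ≈ 1.6531)
B*I = (81/49)*(1/114) = 27/1862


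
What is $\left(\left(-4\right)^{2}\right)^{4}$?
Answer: $65536$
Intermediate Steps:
$\left(\left(-4\right)^{2}\right)^{4} = 16^{4} = 65536$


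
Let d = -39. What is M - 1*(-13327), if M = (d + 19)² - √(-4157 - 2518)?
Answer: 13727 - 5*I*√267 ≈ 13727.0 - 81.701*I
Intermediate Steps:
M = 400 - 5*I*√267 (M = (-39 + 19)² - √(-4157 - 2518) = (-20)² - √(-6675) = 400 - 5*I*√267 ≈ 400.0 - 81.701*I)
M - 1*(-13327) = (400 - 5*I*√267) - 1*(-13327) = (400 - 5*I*√267) + 13327 = 13727 - 5*I*√267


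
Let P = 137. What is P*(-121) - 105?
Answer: -16682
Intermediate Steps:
P*(-121) - 105 = 137*(-121) - 105 = -16577 - 105 = -16682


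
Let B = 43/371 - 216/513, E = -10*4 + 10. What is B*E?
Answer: 64530/7049 ≈ 9.1545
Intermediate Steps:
E = -30 (E = -40 + 10 = -30)
B = -2151/7049 (B = 43*(1/371) - 216*1/513 = 43/371 - 8/19 = -2151/7049 ≈ -0.30515)
B*E = -2151/7049*(-30) = 64530/7049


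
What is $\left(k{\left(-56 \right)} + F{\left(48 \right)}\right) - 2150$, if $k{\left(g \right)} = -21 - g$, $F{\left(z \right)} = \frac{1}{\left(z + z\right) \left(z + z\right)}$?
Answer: $- \frac{19491839}{9216} \approx -2115.0$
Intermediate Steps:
$F{\left(z \right)} = \frac{1}{4 z^{2}}$ ($F{\left(z \right)} = \frac{1}{2 z 2 z} = \frac{1}{4 z^{2}}$)
$\left(k{\left(-56 \right)} + F{\left(48 \right)}\right) - 2150 = \left(\left(-21 - -56\right) + \frac{1}{4 \cdot 2304}\right) - 2150 = \left(\left(-21 + 56\right) + \frac{1}{4} \cdot \frac{1}{2304}\right) - 2150 = \left(35 + \frac{1}{9216}\right) - 2150 = \frac{322561}{9216} - 2150 = - \frac{19491839}{9216}$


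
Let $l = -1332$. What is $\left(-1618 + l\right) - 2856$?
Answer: $-5806$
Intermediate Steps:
$\left(-1618 + l\right) - 2856 = \left(-1618 - 1332\right) - 2856 = -2950 - 2856 = -5806$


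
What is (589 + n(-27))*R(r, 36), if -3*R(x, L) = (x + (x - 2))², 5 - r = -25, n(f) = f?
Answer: -1890568/3 ≈ -6.3019e+5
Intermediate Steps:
r = 30 (r = 5 - 1*(-25) = 5 + 25 = 30)
R(x, L) = -(-2 + 2*x)²/3 (R(x, L) = -(x + (x - 2))²/3 = -(x + (-2 + x))²/3 = -(-2 + 2*x)²/3)
(589 + n(-27))*R(r, 36) = (589 - 27)*(-4*(-1 + 30)²/3) = 562*(-4/3*29²) = 562*(-4/3*841) = 562*(-3364/3) = -1890568/3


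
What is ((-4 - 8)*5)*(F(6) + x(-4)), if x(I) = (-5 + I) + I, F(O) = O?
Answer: 420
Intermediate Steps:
x(I) = -5 + 2*I
((-4 - 8)*5)*(F(6) + x(-4)) = ((-4 - 8)*5)*(6 + (-5 + 2*(-4))) = (-12*5)*(6 + (-5 - 8)) = -60*(6 - 13) = -60*(-7) = 420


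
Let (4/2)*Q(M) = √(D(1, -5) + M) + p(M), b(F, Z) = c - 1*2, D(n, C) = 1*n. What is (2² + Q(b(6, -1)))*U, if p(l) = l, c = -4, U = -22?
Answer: -22 - 11*I*√5 ≈ -22.0 - 24.597*I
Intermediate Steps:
D(n, C) = n
b(F, Z) = -6 (b(F, Z) = -4 - 1*2 = -4 - 2 = -6)
Q(M) = M/2 + √(1 + M)/2 (Q(M) = (√(1 + M) + M)/2 = (M + √(1 + M))/2 = M/2 + √(1 + M)/2)
(2² + Q(b(6, -1)))*U = (2² + ((½)*(-6) + √(1 - 6)/2))*(-22) = (4 + (-3 + √(-5)/2))*(-22) = (4 + (-3 + (I*√5)/2))*(-22) = (4 + (-3 + I*√5/2))*(-22) = (1 + I*√5/2)*(-22) = -22 - 11*I*√5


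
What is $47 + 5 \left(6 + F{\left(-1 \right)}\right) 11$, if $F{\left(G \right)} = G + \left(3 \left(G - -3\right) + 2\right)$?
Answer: $762$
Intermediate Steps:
$F{\left(G \right)} = 11 + 4 G$ ($F{\left(G \right)} = G + \left(3 \left(G + 3\right) + 2\right) = G + \left(3 \left(3 + G\right) + 2\right) = G + \left(\left(9 + 3 G\right) + 2\right) = G + \left(11 + 3 G\right) = 11 + 4 G$)
$47 + 5 \left(6 + F{\left(-1 \right)}\right) 11 = 47 + 5 \left(6 + \left(11 + 4 \left(-1\right)\right)\right) 11 = 47 + 5 \left(6 + \left(11 - 4\right)\right) 11 = 47 + 5 \left(6 + 7\right) 11 = 47 + 5 \cdot 13 \cdot 11 = 47 + 65 \cdot 11 = 47 + 715 = 762$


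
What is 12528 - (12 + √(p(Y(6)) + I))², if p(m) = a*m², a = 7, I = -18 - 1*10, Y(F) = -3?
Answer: 12349 - 24*√35 ≈ 12207.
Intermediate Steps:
I = -28 (I = -18 - 10 = -28)
p(m) = 7*m²
12528 - (12 + √(p(Y(6)) + I))² = 12528 - (12 + √(7*(-3)² - 28))² = 12528 - (12 + √(7*9 - 28))² = 12528 - (12 + √(63 - 28))² = 12528 - (12 + √35)²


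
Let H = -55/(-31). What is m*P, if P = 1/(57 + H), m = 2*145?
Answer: 4495/911 ≈ 4.9341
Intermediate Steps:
H = 55/31 (H = -55*(-1/31) = 55/31 ≈ 1.7742)
m = 290
P = 31/1822 (P = 1/(57 + 55/31) = 1/(1822/31) = 31/1822 ≈ 0.017014)
m*P = 290*(31/1822) = 4495/911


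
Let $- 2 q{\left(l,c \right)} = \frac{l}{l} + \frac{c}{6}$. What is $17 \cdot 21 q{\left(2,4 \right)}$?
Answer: $- \frac{595}{2} \approx -297.5$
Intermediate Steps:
$q{\left(l,c \right)} = - \frac{1}{2} - \frac{c}{12}$ ($q{\left(l,c \right)} = - \frac{\frac{l}{l} + \frac{c}{6}}{2} = - \frac{1 + c \frac{1}{6}}{2} = - \frac{1 + \frac{c}{6}}{2} = - \frac{1}{2} - \frac{c}{12}$)
$17 \cdot 21 q{\left(2,4 \right)} = 17 \cdot 21 \left(- \frac{1}{2} - \frac{1}{3}\right) = 357 \left(- \frac{1}{2} - \frac{1}{3}\right) = 357 \left(- \frac{5}{6}\right) = - \frac{595}{2}$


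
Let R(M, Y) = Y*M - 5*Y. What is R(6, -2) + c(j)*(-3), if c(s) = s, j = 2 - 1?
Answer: -5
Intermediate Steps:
j = 1
R(M, Y) = -5*Y + M*Y (R(M, Y) = M*Y - 5*Y = -5*Y + M*Y)
R(6, -2) + c(j)*(-3) = -2*(-5 + 6) + 1*(-3) = -2*1 - 3 = -2 - 3 = -5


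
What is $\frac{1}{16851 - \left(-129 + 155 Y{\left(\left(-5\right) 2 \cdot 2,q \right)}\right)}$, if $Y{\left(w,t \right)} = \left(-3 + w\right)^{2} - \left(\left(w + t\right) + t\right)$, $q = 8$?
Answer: $- \frac{1}{65635} \approx -1.5236 \cdot 10^{-5}$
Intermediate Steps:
$Y{\left(w,t \right)} = \left(-3 + w\right)^{2} - w - 2 t$ ($Y{\left(w,t \right)} = \left(-3 + w\right)^{2} - \left(\left(t + w\right) + t\right) = \left(-3 + w\right)^{2} - \left(w + 2 t\right) = \left(-3 + w\right)^{2} - w - 2 t$)
$\frac{1}{16851 - \left(-129 + 155 Y{\left(\left(-5\right) 2 \cdot 2,q \right)}\right)} = \frac{1}{16851 + \left(- 155 \left(\left(-3 + \left(-5\right) 2 \cdot 2\right)^{2} - \left(-5\right) 2 \cdot 2 - 16\right) + 129\right)} = \frac{1}{16851 + \left(- 155 \left(\left(-3 - 20\right)^{2} - \left(-10\right) 2 - 16\right) + 129\right)} = \frac{1}{16851 + \left(- 155 \left(\left(-3 - 20\right)^{2} - -20 - 16\right) + 129\right)} = \frac{1}{16851 + \left(- 155 \left(\left(-23\right)^{2} + 20 - 16\right) + 129\right)} = \frac{1}{16851 + \left(- 155 \left(529 + 20 - 16\right) + 129\right)} = \frac{1}{16851 + \left(\left(-155\right) 533 + 129\right)} = \frac{1}{16851 + \left(-82615 + 129\right)} = \frac{1}{16851 - 82486} = \frac{1}{-65635} = - \frac{1}{65635}$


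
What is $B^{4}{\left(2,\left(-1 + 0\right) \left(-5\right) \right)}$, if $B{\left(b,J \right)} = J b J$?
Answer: $6250000$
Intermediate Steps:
$B{\left(b,J \right)} = b J^{2}$ ($B{\left(b,J \right)} = J J b = b J^{2}$)
$B^{4}{\left(2,\left(-1 + 0\right) \left(-5\right) \right)} = \left(2 \left(\left(-1 + 0\right) \left(-5\right)\right)^{2}\right)^{4} = \left(2 \left(\left(-1\right) \left(-5\right)\right)^{2}\right)^{4} = \left(2 \cdot 5^{2}\right)^{4} = \left(2 \cdot 25\right)^{4} = 50^{4} = 6250000$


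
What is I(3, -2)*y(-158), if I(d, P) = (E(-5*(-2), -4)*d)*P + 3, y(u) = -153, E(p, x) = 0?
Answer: -459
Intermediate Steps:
I(d, P) = 3 (I(d, P) = (0*d)*P + 3 = 0*P + 3 = 0 + 3 = 3)
I(3, -2)*y(-158) = 3*(-153) = -459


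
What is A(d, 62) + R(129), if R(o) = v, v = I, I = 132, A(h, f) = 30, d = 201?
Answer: 162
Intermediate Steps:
v = 132
R(o) = 132
A(d, 62) + R(129) = 30 + 132 = 162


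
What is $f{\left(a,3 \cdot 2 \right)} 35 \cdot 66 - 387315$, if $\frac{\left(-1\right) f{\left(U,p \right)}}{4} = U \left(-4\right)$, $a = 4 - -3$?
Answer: $-128595$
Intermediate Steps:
$a = 7$ ($a = 4 + 3 = 7$)
$f{\left(U,p \right)} = 16 U$ ($f{\left(U,p \right)} = - 4 U \left(-4\right) = - 4 \left(- 4 U\right) = 16 U$)
$f{\left(a,3 \cdot 2 \right)} 35 \cdot 66 - 387315 = 16 \cdot 7 \cdot 35 \cdot 66 - 387315 = 112 \cdot 35 \cdot 66 - 387315 = 3920 \cdot 66 - 387315 = 258720 - 387315 = -128595$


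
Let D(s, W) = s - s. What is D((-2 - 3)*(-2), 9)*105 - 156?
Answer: -156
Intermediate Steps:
D(s, W) = 0
D((-2 - 3)*(-2), 9)*105 - 156 = 0*105 - 156 = 0 - 156 = -156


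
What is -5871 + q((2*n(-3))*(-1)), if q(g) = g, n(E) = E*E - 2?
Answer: -5885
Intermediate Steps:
n(E) = -2 + E² (n(E) = E² - 2 = -2 + E²)
-5871 + q((2*n(-3))*(-1)) = -5871 + (2*(-2 + (-3)²))*(-1) = -5871 + (2*(-2 + 9))*(-1) = -5871 + (2*7)*(-1) = -5871 + 14*(-1) = -5871 - 14 = -5885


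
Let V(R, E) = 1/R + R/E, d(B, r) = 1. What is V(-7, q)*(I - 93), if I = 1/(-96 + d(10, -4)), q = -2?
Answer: -207646/665 ≈ -312.25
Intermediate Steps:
I = -1/95 (I = 1/(-96 + 1) = 1/(-95) = -1/95 ≈ -0.010526)
V(R, E) = 1/R + R/E
V(-7, q)*(I - 93) = (1/(-7) - 7/(-2))*(-1/95 - 93) = (-⅐ - 7*(-½))*(-8836/95) = (-⅐ + 7/2)*(-8836/95) = (47/14)*(-8836/95) = -207646/665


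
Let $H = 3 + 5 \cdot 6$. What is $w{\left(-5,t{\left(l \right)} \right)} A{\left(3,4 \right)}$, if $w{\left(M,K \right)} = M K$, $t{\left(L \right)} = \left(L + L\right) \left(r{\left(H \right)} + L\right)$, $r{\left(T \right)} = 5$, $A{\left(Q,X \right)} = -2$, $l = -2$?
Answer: $-120$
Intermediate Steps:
$H = 33$ ($H = 3 + 30 = 33$)
$t{\left(L \right)} = 2 L \left(5 + L\right)$ ($t{\left(L \right)} = \left(L + L\right) \left(5 + L\right) = 2 L \left(5 + L\right)$)
$w{\left(M,K \right)} = K M$
$w{\left(-5,t{\left(l \right)} \right)} A{\left(3,4 \right)} = 2 \left(-2\right) \left(5 - 2\right) \left(-5\right) \left(-2\right) = 2 \left(-2\right) 3 \left(-5\right) \left(-2\right) = \left(-12\right) \left(-5\right) \left(-2\right) = 60 \left(-2\right) = -120$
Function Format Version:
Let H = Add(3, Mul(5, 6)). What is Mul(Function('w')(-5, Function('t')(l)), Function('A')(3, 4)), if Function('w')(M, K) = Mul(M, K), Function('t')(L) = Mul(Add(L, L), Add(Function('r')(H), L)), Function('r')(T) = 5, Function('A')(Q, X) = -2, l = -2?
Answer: -120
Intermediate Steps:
H = 33 (H = Add(3, 30) = 33)
Function('t')(L) = Mul(2, L, Add(5, L)) (Function('t')(L) = Mul(Add(L, L), Add(5, L)) = Mul(Mul(2, L), Add(5, L)) = Mul(2, L, Add(5, L)))
Function('w')(M, K) = Mul(K, M)
Mul(Function('w')(-5, Function('t')(l)), Function('A')(3, 4)) = Mul(Mul(Mul(2, -2, Add(5, -2)), -5), -2) = Mul(Mul(Mul(2, -2, 3), -5), -2) = Mul(Mul(-12, -5), -2) = Mul(60, -2) = -120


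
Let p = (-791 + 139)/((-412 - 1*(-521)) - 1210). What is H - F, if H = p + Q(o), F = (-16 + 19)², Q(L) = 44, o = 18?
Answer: 39187/1101 ≈ 35.592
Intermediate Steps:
p = 652/1101 (p = -652/((-412 + 521) - 1210) = -652/(109 - 1210) = -652/(-1101) = -652*(-1/1101) = 652/1101 ≈ 0.59219)
F = 9 (F = 3² = 9)
H = 49096/1101 (H = 652/1101 + 44 = 49096/1101 ≈ 44.592)
H - F = 49096/1101 - 1*9 = 49096/1101 - 9 = 39187/1101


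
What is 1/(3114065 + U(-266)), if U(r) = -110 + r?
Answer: 1/3113689 ≈ 3.2116e-7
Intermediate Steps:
1/(3114065 + U(-266)) = 1/(3114065 + (-110 - 266)) = 1/(3114065 - 376) = 1/3113689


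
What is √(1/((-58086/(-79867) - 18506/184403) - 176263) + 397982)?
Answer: √2681966589930180781587546787159076811/2595941890249507 ≈ 630.86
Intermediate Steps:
√(1/((-58086/(-79867) - 18506/184403) - 176263) + 397982) = √(1/((-58086*(-1/79867) - 18506*1/184403) - 176263) + 397982) = √(1/((58086/79867 - 18506/184403) - 176263) + 397982) = √(1/(9233213956/14727714401 - 176263) + 397982) = √(1/(-2595941890249507/14727714401) + 397982) = √(-14727714401/2595941890249507 + 397982) = √(1033138145350551580473/2595941890249507) = √2681966589930180781587546787159076811/2595941890249507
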